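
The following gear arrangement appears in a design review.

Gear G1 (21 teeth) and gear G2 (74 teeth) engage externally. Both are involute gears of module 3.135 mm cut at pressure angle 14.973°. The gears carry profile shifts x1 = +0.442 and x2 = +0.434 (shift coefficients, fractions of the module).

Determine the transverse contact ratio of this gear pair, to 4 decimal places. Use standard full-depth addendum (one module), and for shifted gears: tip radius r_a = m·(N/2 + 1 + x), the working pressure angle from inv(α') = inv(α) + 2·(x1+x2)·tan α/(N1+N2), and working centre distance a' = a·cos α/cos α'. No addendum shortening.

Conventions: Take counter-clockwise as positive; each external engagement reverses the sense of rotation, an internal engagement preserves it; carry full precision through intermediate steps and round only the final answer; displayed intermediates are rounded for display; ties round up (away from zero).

topology: single-mesh involute geometry — m = 3.135, 21T/74T pair
base radii: r_b1 = 31.799875, r_b2 = 112.056701
tip radii: r_a1 = 37.438170, r_a2 = 120.490590
inv(α') = inv(14.973°) + 2·(+0.442+0.434)·tan α/(21+74) = 0.01104827  ⇒  α' = 18.15479°
a' = a·cos α / cos α' = 148.9125·cos 14.973°/cos 18.15479° = 151.393197
action lengths: √(r_a1²−r_b1²) = 19.758151, √(r_a2²−r_b2²) = 44.286318
base pitch p_b = π·m·cos α = 9.514500
CR = (19.758151 + 44.286318 − 151.393197·sin 18.15479°)/9.514500 = 1.773356
contact ratio ≈ 1.7734

1.7734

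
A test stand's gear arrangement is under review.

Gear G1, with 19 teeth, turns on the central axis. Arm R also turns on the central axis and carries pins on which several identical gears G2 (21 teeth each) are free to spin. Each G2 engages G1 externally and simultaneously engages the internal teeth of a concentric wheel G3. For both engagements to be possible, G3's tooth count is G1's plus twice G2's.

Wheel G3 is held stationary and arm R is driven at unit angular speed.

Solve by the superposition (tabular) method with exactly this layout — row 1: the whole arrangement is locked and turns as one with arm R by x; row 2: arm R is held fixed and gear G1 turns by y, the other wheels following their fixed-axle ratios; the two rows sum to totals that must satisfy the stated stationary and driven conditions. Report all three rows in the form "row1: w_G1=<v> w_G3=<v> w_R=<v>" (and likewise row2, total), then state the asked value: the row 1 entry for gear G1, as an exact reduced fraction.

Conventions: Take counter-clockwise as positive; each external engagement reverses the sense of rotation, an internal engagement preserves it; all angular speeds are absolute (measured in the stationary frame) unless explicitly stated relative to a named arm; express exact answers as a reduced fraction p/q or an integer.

topology: planetary set — G1 19T / G2 21T / G3 61T, arm = carrier (Willis)
row 1 — lock + rotate with arm: ω_sun = ω_ring = ω_arm = x
row 2 — arm fixed, fixed-axis ratios: sun y, ring −(19/61)·y, arm 0
boundary: total ω_ring = x − (19/61)·y = 0 and total ω_arm = x = 1  ⇒  y = 61/19, x = 1
row 2 ring = −(19/61)·61/19 = -1
totals (row 1 + row 2): sun 1 + 61/19 = 80/19, ring 1 + (-1) = 0, arm 1 + 0 = 1
asked cell (row1, sun) = 1

row1: w_G1=1 w_G3=1 w_R=1
row2: w_G1=61/19 w_G3=-1 w_R=0
total: w_G1=80/19 w_G3=0 w_R=1
asked value: 1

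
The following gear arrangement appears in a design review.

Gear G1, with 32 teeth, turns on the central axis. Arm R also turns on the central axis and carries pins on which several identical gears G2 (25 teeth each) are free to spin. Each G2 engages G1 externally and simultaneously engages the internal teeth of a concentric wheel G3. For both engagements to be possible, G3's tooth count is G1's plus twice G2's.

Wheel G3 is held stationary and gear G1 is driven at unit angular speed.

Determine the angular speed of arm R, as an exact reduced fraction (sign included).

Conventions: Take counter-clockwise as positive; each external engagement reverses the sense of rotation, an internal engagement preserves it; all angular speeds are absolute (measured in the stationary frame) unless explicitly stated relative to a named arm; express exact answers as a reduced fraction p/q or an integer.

16/57

class = planetary set [G3 = 32+2·25 = 82; Willis about the carrier]
ring teeth: 32 + 2·25 = 82
32(ω_sun−ω_arm) = −82(ω_ring−ω_arm),  ω_ring = 0, ω_sun = 1
32(1−ω_arm) = −82(0−ω_arm)  ⇒  114·ω_arm = 32  ⇒  ω_arm = 16/57
exact speed ratio = 16/57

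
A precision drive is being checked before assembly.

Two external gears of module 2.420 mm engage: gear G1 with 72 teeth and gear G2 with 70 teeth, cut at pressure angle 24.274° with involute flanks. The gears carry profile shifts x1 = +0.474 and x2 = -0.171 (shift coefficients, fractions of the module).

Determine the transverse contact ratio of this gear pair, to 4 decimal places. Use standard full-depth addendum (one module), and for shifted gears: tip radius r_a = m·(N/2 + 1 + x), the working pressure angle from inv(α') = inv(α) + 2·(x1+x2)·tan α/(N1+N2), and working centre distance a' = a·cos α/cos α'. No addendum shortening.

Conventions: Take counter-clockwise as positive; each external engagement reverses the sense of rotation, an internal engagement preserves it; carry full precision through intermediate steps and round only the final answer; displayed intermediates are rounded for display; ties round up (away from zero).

1.5656

recognized (one external pair, fixed centres): single-mesh tooth geometry, m = 2.420, N1 = 72, N2 = 70
base radii: r_b1 = 79.417714, r_b2 = 77.211666
tip radii: r_a1 = 90.687080, r_a2 = 86.706180
inv(α') = inv(24.274°) + 2·(+0.474-0.171)·tan α/(72+70) = 0.02923447  ⇒  α' = 24.80302°
a' = a·cos α / cos α' = 171.8200·cos 24.274°/cos 24.80302° = 172.545805
action lengths: √(r_a1²−r_b1²) = 43.783252, √(r_a2²−r_b2²) = 39.450225
base pitch p_b = π·m·cos α = 6.930503
CR = (43.783252 + 39.450225 − 172.545805·sin 24.80302°)/6.930503 = 1.565618
contact ratio ≈ 1.5656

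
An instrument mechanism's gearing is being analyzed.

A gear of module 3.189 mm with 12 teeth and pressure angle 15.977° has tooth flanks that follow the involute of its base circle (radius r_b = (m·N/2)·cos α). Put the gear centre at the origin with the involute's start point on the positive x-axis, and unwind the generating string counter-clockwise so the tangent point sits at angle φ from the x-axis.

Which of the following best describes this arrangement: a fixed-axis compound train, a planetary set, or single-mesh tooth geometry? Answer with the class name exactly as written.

single-mesh tooth geometry

single-mesh involute tooth geometry (12T wheel at module 3.189)
classification: single-mesh tooth geometry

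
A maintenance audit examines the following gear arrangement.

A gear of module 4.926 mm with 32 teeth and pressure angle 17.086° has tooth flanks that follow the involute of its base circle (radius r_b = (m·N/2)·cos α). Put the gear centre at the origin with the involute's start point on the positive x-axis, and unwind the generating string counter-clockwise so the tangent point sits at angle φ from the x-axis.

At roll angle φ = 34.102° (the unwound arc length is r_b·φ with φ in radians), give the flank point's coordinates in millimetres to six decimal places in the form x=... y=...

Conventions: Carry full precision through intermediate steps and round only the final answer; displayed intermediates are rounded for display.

x=87.522966 y=5.109725

class = single-mesh tooth geometry [base-circle involute, m = 4.926, 32T]
pitch radius r_p = m·N/2 = 4.926·32/2 = 78.816000
base radius r_b = r_p·cos α = 78.816000·cos 17.086° = 75.337443
roll angle φ = 34.102° = 0.59519218 rad
x = r_b·(cos φ + φ·sin φ) = 87.522966
y = r_b·(sin φ − φ·cos φ) = 5.109725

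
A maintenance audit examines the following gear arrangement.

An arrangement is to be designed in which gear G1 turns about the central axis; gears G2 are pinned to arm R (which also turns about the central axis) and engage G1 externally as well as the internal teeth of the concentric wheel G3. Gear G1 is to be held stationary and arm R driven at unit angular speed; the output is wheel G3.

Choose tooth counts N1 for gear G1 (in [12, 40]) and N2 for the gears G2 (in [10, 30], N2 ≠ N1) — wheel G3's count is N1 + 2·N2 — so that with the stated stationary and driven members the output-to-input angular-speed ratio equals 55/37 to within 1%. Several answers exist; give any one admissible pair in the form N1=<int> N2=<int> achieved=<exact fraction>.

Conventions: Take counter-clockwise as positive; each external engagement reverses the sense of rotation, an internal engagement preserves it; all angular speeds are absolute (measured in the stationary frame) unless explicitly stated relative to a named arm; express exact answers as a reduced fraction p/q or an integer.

N1=36 N2=19 achieved=55/37

design class (target 55/37): planetary set
Willis with ω_sun = 0: ω_ring/ω_arm = (N1+N3)/N3; set equal to 55/37  ⇒  N3/N1 = 1/(55/37 − 1) = 37/18
N3 = N1 + 2·N2  ⇒  N2/N1 = (N3/N1 − 1)/2 = (37/18 − 1)/2 = 19/36
smallest multiple with N1 ≥ 12 and N2 ≥ 10: k = 1  ⇒  N1 = 1·36 = 36, N2 = 1·19 = 19 (N1 ≤ 40, N2 ≤ 30, N2 ≠ N1 ✓), N3 = 36 + 2·19 = 74
check: (N1+N3)/N3 with N1 = 36, N3 = 74 gives 55/37; |achieved − target| = 0 ≤ 11/740 ✓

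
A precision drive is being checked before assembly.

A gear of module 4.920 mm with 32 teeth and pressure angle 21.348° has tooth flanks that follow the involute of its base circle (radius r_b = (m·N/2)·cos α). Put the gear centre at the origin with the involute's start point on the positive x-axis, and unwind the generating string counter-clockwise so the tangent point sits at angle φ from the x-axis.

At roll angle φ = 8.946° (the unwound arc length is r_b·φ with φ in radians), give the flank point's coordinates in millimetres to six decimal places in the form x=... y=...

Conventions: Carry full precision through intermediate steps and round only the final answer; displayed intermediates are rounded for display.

class = single-mesh tooth geometry [base-circle involute, m = 4.920, 32T]
pitch radius r_p = m·N/2 = 4.920·32/2 = 78.720000
base radius r_b = r_p·cos α = 78.720000·cos 21.348° = 73.318752
roll angle φ = 8.946° = 0.15613715 rad
x = r_b·(cos φ + φ·sin φ) = 74.207024
y = r_b·(sin φ − φ·cos φ) = 0.092801

x=74.207024 y=0.092801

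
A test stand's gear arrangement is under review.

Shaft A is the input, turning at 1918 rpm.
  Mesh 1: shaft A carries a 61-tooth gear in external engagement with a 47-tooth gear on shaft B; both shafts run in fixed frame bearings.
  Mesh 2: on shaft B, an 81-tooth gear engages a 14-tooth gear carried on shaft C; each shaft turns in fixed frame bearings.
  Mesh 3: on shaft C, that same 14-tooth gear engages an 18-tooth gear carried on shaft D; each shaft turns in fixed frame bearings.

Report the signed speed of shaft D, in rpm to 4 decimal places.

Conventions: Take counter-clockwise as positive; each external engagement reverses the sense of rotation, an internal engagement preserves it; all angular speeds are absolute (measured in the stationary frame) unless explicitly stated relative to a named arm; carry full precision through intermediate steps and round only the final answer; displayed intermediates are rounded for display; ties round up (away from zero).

-11201.9362 rpm

topology: fixed-axis compound train — 3 meshes, A→D
mesh 1 [61T→47T]: ω = 1918.0000×61/47 = 2489.3191 rpm, sense flips to −
mesh 2 [81T→14T]: ω = 2489.3191×81/14 = 14402.4894 rpm, sense flips to +
mesh 3 [14T→18T]: ω = 14402.4894×14/18 = 11201.9362 rpm, sense flips to −
signed output speed = -11201.9362 rpm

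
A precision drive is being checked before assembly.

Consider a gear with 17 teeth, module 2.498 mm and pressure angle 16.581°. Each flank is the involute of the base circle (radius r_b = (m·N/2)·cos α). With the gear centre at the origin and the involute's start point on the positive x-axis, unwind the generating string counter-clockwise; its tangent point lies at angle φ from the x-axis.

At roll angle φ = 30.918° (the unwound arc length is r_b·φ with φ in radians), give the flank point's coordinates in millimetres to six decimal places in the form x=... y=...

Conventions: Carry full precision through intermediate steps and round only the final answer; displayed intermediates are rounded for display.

x=23.100723 y=1.035170

single-mesh involute tooth geometry (17T wheel at module 2.498)
pitch radius r_p = m·N/2 = 2.498·17/2 = 21.233000
base radius r_b = r_p·cos α = 21.233000·cos 16.581° = 20.350074
roll angle φ = 30.918° = 0.53962090 rad
x = r_b·(cos φ + φ·sin φ) = 23.100723
y = r_b·(sin φ − φ·cos φ) = 1.035170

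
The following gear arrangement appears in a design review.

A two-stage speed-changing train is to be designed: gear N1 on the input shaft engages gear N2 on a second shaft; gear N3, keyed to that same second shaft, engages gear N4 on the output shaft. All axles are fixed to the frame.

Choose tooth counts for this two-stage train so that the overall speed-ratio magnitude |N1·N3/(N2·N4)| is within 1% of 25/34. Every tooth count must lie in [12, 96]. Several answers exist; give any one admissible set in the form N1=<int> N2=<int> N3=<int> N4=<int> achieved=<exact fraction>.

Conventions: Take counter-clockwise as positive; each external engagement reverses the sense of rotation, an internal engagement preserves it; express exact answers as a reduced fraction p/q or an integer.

2-stage fixed-axis compound train for ratio 25/34
target = 25/34 in lowest terms: an exact hit needs N1·N3 = k·25 and N2·N4 = k·34 for one integer k, every count in [12, 96]; additionally prefer no 1:1 stage (N1 ≠ N2, N3 ≠ N4)
k = 1…8: no 1:1-free in-range split of k·25 and k·34 into factor pairs; take k = 9
k = 9: N1·N3 = 225 = 15·15, N2·N4 = 306 = 17·18
achieved = 15·15/(17·18) = 25/34; |achieved − target| = 0 ≤ 1/136 ✓

N1=15 N2=17 N3=15 N4=18 achieved=25/34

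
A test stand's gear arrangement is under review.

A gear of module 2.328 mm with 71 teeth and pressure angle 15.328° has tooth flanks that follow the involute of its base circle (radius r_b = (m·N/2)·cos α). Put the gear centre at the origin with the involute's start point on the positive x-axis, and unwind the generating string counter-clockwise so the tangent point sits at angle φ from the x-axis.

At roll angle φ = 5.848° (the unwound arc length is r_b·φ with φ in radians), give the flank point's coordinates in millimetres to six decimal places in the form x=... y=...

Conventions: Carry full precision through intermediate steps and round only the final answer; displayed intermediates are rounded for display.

class = single-mesh tooth geometry [base-circle involute, m = 2.328, 71T]
pitch radius r_p = m·N/2 = 2.328·71/2 = 82.644000
base radius r_b = r_p·cos α = 82.644000·cos 15.328° = 79.704217
roll angle φ = 5.848° = 0.10206685 rad
x = r_b·(cos φ + φ·sin φ) = 80.118301
y = r_b·(sin φ − φ·cos φ) = 0.028220

x=80.118301 y=0.028220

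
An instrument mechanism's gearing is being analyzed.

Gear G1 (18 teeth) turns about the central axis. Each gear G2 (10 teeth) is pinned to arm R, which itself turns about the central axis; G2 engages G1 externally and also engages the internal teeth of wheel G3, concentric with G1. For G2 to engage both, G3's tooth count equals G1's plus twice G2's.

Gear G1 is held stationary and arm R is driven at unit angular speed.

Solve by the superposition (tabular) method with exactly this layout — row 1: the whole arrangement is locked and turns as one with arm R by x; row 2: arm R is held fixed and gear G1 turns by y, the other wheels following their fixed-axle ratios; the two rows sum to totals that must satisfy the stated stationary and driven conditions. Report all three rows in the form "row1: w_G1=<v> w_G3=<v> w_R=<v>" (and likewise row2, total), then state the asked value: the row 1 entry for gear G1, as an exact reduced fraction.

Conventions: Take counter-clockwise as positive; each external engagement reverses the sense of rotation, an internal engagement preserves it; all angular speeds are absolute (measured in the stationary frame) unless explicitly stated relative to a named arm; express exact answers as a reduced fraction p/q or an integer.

recognized (axles ride arm R): planetary set, 18/10/38 teeth
superposition row 1 [locked train]: every member turns x
row 2: sun turns y, ring = −(18/38)·y, arm 0
boundary: total ω_sun = x + y = 0 and total ω_arm = x = 1  ⇒  y = -1, x = 1
row 2 ring = −(18/38)·(-1) = 9/19
totals (row 1 + row 2): sun 1 + (-1) = 0, ring 1 + 9/19 = 28/19, arm 1 + 0 = 1
asked cell (row1, sun) = 1

row1: w_G1=1 w_G3=1 w_R=1
row2: w_G1=-1 w_G3=9/19 w_R=0
total: w_G1=0 w_G3=28/19 w_R=1
asked value: 1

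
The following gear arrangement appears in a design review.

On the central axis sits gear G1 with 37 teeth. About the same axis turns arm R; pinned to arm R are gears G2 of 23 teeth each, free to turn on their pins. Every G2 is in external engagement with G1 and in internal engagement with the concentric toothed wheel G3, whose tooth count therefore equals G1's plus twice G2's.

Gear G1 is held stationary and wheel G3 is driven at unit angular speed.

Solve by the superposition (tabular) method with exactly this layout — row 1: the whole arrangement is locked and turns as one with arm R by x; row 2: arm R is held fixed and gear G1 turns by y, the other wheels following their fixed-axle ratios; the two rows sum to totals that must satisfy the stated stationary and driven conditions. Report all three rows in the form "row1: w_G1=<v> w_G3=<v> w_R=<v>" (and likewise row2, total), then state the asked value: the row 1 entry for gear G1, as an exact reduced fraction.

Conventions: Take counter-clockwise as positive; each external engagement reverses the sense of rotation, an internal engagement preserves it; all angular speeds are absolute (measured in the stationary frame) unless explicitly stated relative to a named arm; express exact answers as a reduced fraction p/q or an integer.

row1: w_G1=83/120 w_G3=83/120 w_R=83/120
row2: w_G1=-83/120 w_G3=37/120 w_R=0
total: w_G1=0 w_G3=1 w_R=83/120
asked value: 83/120

topology: planetary set — G1 37T / G2 23T / G3 83T, arm = carrier (Willis)
row 1: whole set turns with the arm by x
row 2 — arm fixed, fixed-axis ratios: sun y, ring −(37/83)·y, arm 0
boundary: total ω_sun = x + y = 0 and total ω_ring = x − (37/83)·y = 1  ⇒  y = -83/120, x = 83/120
row 2 ring = −(37/83)·(-83/120) = 37/120
totals (row 1 + row 2): sun 83/120 + (-83/120) = 0, ring 83/120 + 37/120 = 1, arm 83/120 + 0 = 83/120
asked cell (row1, sun) = 83/120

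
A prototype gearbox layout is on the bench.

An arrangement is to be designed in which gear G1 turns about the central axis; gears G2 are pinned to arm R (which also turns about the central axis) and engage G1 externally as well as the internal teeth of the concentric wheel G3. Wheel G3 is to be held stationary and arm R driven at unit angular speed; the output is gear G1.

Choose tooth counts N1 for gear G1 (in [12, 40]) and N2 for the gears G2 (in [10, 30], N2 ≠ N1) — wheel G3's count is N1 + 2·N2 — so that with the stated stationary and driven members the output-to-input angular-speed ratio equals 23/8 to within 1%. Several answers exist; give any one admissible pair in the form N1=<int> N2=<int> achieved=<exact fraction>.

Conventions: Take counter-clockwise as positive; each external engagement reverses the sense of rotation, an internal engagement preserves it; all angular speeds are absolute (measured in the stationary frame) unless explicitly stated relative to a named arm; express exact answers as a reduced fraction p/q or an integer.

N1=32 N2=14 achieved=23/8

planetary set to be sized for 23/8 (Willis relation)
Willis with ω_ring = 0: ω_sun/ω_arm = (N1+N3)/N1; set equal to 23/8  ⇒  N3/N1 = 23/8 − 1 = 15/8
N3 = N1 + 2·N2  ⇒  N2/N1 = (N3/N1 − 1)/2 = (15/8 − 1)/2 = 7/16
smallest multiple with N1 ≥ 12 and N2 ≥ 10: k = 2  ⇒  N1 = 2·16 = 32, N2 = 2·7 = 14 (N1 ≤ 40, N2 ≤ 30, N2 ≠ N1 ✓), N3 = 32 + 2·14 = 60
check: (N1+N3)/N1 with N1 = 32, N3 = 60 gives 23/8; |achieved − target| = 0 ≤ 23/800 ✓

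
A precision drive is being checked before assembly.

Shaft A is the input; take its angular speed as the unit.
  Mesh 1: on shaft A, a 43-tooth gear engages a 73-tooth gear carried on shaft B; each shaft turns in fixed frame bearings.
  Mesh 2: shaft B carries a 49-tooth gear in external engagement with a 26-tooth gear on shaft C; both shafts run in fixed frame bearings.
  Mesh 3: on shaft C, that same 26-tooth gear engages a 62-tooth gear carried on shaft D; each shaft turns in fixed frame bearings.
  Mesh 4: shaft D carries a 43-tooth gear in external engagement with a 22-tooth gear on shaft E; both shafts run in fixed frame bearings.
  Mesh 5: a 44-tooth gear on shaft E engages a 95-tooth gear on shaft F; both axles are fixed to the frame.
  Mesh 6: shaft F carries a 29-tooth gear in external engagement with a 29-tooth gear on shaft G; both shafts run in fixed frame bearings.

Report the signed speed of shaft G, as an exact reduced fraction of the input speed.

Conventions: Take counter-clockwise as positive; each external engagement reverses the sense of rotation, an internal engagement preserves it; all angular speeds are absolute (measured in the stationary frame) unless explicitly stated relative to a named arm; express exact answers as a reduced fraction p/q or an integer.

6-mesh fixed-axis compound train (all bearings frame-fixed)
mesh 1 [43T→73T]: |ω|/ω_in = 1×43/73 = 43/73, sense flips to −
mesh 2 [49T→26T]: |ω|/ω_in = (43/73)×49/26 = 2107/1898, sense flips to +
mesh 3 [26T→62T]: |ω|/ω_in = (2107/1898)×26/62 = 2107/4526, sense flips to −
mesh 4 [43T→22T]: |ω|/ω_in = (2107/4526)×43/22 = 90601/99572, sense flips to +
mesh 5 [44T→95T]: |ω|/ω_in = (90601/99572)×44/95 = 90601/214985, sense flips to −
mesh 6 [29T→29T]: |ω|/ω_in = (90601/214985)×29/29 = 90601/214985, sense flips to +
signed output speed (× input speed) = 90601/214985

90601/214985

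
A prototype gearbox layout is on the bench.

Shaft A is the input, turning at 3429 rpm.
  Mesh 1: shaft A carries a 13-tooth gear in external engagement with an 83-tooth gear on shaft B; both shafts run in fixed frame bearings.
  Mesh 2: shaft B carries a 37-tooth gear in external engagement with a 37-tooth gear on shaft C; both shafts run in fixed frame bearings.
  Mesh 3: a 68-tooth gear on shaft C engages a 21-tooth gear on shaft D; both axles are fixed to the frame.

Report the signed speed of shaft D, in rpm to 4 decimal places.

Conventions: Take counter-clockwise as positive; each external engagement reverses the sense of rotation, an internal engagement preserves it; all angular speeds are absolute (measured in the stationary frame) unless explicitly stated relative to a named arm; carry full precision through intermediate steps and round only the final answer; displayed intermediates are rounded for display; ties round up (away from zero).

topology: fixed-axis compound train — 3 meshes, A→D
mesh 1 [13T→83T]: ω = 3429.0000×13/83 = 537.0723 rpm, sense flips to −
mesh 2 [37T→37T]: ω = 537.0723×37/37 = 537.0723 rpm, sense flips to +
mesh 3 [68T→21T]: ω = 537.0723×68/21 = 1739.0912 rpm, sense flips to −
signed output speed = -1739.0912 rpm

-1739.0912 rpm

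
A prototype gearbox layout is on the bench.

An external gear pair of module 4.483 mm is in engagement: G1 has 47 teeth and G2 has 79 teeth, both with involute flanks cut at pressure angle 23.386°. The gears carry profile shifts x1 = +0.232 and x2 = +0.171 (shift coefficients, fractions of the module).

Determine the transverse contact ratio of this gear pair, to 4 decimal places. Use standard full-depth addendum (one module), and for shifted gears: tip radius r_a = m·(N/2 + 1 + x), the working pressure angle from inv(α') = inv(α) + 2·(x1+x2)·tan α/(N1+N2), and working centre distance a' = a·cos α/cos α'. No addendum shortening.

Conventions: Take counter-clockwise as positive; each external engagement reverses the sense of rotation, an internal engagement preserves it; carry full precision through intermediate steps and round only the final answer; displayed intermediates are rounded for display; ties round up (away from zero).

1.5754

class = single-mesh tooth geometry [involute pair 47T × 79T, m = 4.483]
base radii: r_b1 = 96.696129, r_b2 = 162.531792
tip radii: r_a1 = 110.873556, r_a2 = 182.328093
inv(α') = inv(23.386°) + 2·(+0.232+0.171)·tan α/(47+79) = 0.02705217  ⇒  α' = 24.20114°
a' = a·cos α / cos α' = 282.4290·cos 23.386°/cos 24.20114° = 284.206257
action lengths: √(r_a1²−r_b1²) = 54.247618, √(r_a2²−r_b2²) = 82.625361
base pitch p_b = π·m·cos α = 12.926802
CR = (54.247618 + 82.625361 − 284.206257·sin 24.20114°)/12.926802 = 1.575418
contact ratio ≈ 1.5754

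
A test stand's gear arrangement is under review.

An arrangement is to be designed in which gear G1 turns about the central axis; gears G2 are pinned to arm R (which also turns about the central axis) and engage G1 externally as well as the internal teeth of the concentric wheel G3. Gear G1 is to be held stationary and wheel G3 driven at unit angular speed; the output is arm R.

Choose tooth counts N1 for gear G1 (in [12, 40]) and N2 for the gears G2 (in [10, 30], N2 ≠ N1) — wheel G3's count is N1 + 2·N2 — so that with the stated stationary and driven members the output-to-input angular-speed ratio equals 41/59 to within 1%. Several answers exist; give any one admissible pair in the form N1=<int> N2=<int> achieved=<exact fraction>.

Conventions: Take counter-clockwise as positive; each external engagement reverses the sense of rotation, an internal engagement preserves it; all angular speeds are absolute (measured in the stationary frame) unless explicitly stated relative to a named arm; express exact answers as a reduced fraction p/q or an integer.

design class (target 41/59): planetary set
Willis with ω_sun = 0: ω_arm/ω_ring = N3/(N1+N3); set equal to 41/59  ⇒  N3/N1 = (41/59)/(1 − 41/59) = 41/18
N3 = N1 + 2·N2  ⇒  N2/N1 = (N3/N1 − 1)/2 = (41/18 − 1)/2 = 23/36
smallest multiple with N1 ≥ 12 and N2 ≥ 10: k = 1  ⇒  N1 = 1·36 = 36, N2 = 1·23 = 23 (N1 ≤ 40, N2 ≤ 30, N2 ≠ N1 ✓), N3 = 36 + 2·23 = 82
check: N3/(N1+N3) with N1 = 36, N3 = 82 gives 41/59; |achieved − target| = 0 ≤ 41/5900 ✓

N1=36 N2=23 achieved=41/59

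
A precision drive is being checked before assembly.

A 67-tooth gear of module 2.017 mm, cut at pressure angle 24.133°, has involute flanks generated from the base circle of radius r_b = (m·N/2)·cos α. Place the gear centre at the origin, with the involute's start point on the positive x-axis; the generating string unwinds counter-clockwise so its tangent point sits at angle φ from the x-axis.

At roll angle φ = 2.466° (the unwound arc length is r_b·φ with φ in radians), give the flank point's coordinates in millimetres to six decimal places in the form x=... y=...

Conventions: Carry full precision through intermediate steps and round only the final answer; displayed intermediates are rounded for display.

x=61.720935 y=0.001638

class = single-mesh tooth geometry [base-circle involute, m = 2.017, 67T]
pitch radius r_p = m·N/2 = 2.017·67/2 = 67.569500
base radius r_b = r_p·cos α = 67.569500·cos 24.133° = 61.663848
roll angle φ = 2.466° = 0.04303982 rad
x = r_b·(cos φ + φ·sin φ) = 61.720935
y = r_b·(sin φ − φ·cos φ) = 0.001638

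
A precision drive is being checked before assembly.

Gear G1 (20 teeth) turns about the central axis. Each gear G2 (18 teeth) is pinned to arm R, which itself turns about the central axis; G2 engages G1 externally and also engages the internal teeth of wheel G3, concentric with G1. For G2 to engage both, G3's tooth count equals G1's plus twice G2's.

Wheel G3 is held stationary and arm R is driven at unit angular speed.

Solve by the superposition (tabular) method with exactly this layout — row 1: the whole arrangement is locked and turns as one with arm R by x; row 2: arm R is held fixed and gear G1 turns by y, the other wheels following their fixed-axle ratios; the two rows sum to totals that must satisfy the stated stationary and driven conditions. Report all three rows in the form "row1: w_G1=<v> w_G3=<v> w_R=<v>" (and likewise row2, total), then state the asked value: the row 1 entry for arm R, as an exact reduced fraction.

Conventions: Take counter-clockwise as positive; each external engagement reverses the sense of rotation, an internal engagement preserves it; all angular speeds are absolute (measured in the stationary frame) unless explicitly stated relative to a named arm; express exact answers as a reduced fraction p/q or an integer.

row1: w_G1=1 w_G3=1 w_R=1
row2: w_G1=14/5 w_G3=-1 w_R=0
total: w_G1=19/5 w_G3=0 w_R=1
asked value: 1

recognized (axles ride arm R): planetary set, 20/18/56 teeth
row 1: whole set turns with the arm by x
row 2 (arm held, sun turns y): ω_ring = −(20/56)·y, ω_arm = 0
boundary: total ω_ring = x − (20/56)·y = 0 and total ω_arm = x = 1  ⇒  y = 14/5, x = 1
row 2 ring = −(20/56)·14/5 = -1
totals (row 1 + row 2): sun 1 + 14/5 = 19/5, ring 1 + (-1) = 0, arm 1 + 0 = 1
asked cell (row1, arm) = 1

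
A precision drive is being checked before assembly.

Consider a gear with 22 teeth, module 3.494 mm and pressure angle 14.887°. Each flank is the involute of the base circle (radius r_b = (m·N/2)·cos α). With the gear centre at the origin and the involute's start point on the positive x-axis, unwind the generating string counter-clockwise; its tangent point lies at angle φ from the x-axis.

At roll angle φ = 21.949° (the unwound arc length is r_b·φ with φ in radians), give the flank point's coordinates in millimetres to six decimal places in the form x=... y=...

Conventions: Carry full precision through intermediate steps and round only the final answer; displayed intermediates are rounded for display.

x=39.770234 y=0.685893

topology: single-mesh involute geometry — m = 3.494, N = 22
pitch radius r_p = m·N/2 = 3.494·22/2 = 38.434000
base radius r_b = r_p·cos α = 38.434000·cos 14.887° = 37.143940
roll angle φ = 21.949° = 0.38308232 rad
x = r_b·(cos φ + φ·sin φ) = 39.770234
y = r_b·(sin φ − φ·cos φ) = 0.685893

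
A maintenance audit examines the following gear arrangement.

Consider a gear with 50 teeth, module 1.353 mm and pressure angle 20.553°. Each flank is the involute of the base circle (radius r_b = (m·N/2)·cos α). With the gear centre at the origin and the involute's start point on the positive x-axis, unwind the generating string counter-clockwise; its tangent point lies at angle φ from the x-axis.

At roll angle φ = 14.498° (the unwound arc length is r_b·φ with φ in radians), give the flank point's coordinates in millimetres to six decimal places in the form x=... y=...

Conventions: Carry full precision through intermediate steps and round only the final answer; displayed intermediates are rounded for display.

x=32.669742 y=0.169952

recognized (one wheel, involute flank): single-mesh tooth geometry, m = 1.353, N = 50
pitch radius r_p = m·N/2 = 1.353·50/2 = 33.825000
base radius r_b = r_p·cos α = 33.825000·cos 20.553° = 31.671966
roll angle φ = 14.498° = 0.25303783 rad
x = r_b·(cos φ + φ·sin φ) = 32.669742
y = r_b·(sin φ − φ·cos φ) = 0.169952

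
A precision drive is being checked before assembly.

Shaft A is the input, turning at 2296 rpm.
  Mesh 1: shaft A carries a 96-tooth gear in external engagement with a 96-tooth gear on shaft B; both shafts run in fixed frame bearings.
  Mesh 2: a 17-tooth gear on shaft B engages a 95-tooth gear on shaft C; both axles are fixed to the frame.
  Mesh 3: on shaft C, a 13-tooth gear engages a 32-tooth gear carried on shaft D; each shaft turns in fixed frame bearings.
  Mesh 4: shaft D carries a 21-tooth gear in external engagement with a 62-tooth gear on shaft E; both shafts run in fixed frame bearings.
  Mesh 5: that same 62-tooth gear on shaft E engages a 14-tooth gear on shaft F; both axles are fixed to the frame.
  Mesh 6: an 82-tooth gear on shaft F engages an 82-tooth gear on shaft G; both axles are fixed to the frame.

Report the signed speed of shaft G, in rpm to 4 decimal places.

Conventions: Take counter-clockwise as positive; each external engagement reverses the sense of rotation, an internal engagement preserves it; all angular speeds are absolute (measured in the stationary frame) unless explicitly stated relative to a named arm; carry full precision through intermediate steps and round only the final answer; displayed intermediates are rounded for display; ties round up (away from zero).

class = fixed-axis compound train [6 meshes; 6 ratios multiply, 6 sense flips]
mesh 1 [96T→96T]: ω = 2296.0000×96/96 = 2296.0000 rpm, sense flips to −
mesh 2 [17T→95T]: ω = 2296.0000×17/95 = 410.8632 rpm, sense flips to +
mesh 3 [13T→32T]: ω = 410.8632×13/32 = 166.9132 rpm, sense flips to −
mesh 4 [21T→62T]: ω = 166.9132×21/62 = 56.5351 rpm, sense flips to +
mesh 5 [62T→14T]: ω = 56.5351×62/14 = 250.3697 rpm, sense flips to −
mesh 6 [82T→82T]: ω = 250.3697×82/82 = 250.3697 rpm, sense flips to +
signed output speed = +250.3697 rpm

+250.3697 rpm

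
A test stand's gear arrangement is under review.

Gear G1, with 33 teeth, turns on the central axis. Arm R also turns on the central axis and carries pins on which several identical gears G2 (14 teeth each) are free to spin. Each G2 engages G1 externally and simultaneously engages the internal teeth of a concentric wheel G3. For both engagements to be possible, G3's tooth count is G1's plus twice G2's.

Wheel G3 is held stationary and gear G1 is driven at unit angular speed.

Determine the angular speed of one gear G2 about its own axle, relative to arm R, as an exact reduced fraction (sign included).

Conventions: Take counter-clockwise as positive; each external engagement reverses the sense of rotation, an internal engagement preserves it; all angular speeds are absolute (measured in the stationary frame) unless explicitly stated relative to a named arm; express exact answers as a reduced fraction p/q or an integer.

-2013/1316

planetary set (33T centre, 14T on arm, 61T internal) — Willis relation
ring teeth: 33 + 2·14 = 61
33(ω_sun−ω_arm) = −61(ω_ring−ω_arm),  ω_ring = 0, ω_sun = 1
33(1−ω_arm) = −61(0−ω_arm)  ⇒  94·ω_arm = 33  ⇒  ω_arm = 33/94
sun–planet mesh: 33·(1−33/94) = −14·(ω_p−ω_arm)  ⇒  ω_p−ω_arm = -2013/1316
exact speed ratio = -2013/1316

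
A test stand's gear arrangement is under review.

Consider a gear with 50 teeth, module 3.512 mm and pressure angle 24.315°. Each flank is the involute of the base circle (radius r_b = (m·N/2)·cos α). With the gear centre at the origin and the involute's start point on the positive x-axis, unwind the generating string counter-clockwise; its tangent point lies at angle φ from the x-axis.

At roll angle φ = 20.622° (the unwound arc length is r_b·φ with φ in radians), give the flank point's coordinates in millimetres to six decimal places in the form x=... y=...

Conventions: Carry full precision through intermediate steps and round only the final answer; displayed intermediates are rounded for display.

x=85.027618 y=1.227497

single-mesh involute tooth geometry (50T wheel at module 3.512)
pitch radius r_p = m·N/2 = 3.512·50/2 = 87.800000
base radius r_b = r_p·cos α = 87.800000·cos 24.315° = 80.011746
roll angle φ = 20.622° = 0.35992180 rad
x = r_b·(cos φ + φ·sin φ) = 85.027618
y = r_b·(sin φ − φ·cos φ) = 1.227497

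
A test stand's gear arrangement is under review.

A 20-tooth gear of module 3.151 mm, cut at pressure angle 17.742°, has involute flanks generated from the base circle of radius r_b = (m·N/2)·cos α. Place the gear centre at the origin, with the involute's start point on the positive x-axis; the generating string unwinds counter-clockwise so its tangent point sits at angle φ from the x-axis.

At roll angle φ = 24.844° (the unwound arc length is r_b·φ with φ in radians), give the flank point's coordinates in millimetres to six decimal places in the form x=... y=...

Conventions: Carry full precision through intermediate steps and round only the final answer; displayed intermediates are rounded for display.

class = single-mesh tooth geometry [base-circle involute, m = 3.151, 20T]
pitch radius r_p = m·N/2 = 3.151·20/2 = 31.510000
base radius r_b = r_p·cos α = 31.510000·cos 17.742° = 30.011333
roll angle φ = 24.844° = 0.43360960 rad
x = r_b·(cos φ + φ·sin φ) = 32.701422
y = r_b·(sin φ − φ·cos φ) = 0.800337

x=32.701422 y=0.800337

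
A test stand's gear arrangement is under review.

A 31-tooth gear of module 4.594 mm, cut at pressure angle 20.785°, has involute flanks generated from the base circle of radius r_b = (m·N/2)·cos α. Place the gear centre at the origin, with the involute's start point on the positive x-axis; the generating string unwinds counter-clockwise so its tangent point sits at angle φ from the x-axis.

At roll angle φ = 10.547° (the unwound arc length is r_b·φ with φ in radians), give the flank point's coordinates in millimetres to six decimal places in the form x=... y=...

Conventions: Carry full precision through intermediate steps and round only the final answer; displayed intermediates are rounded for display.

class = single-mesh tooth geometry [base-circle involute, m = 4.594, 31T]
pitch radius r_p = m·N/2 = 4.594·31/2 = 71.207000
base radius r_b = r_p·cos α = 71.207000·cos 20.785° = 66.572750
roll angle φ = 10.547° = 0.18407988 rad
x = r_b·(cos φ + φ·sin φ) = 67.691135
y = r_b·(sin φ − φ·cos φ) = 0.137950

x=67.691135 y=0.137950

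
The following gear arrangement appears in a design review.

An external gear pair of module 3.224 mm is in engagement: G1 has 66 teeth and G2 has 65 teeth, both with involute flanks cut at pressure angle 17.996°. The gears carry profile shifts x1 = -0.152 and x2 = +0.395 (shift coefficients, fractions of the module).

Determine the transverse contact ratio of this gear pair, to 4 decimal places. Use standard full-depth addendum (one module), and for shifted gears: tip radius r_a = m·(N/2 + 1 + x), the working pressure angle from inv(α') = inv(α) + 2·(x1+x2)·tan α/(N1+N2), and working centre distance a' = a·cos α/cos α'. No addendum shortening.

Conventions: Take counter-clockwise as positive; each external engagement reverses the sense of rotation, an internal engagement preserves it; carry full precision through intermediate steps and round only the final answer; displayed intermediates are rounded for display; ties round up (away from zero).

topology: single-mesh involute geometry — m = 3.224, 66T/65T pair
base radii: r_b1 = 101.187100, r_b2 = 99.653962
tip radii: r_a1 = 109.125952, r_a2 = 109.277480
inv(α') = inv(17.996°) + 2·(-0.152+0.395)·tan α/(66+65) = 0.01195820  ⇒  α' = 18.62640°
a' = a·cos α / cos α' = 211.1720·cos 17.996°/cos 18.62640° = 211.942314
action lengths: √(r_a1²−r_b1²) = 40.861280, √(r_a2²−r_b2²) = 44.840333
base pitch p_b = π·m·cos α = 9.632989
CR = (40.861280 + 44.840333 − 211.942314·sin 18.62640°)/9.632989 = 1.869419
contact ratio ≈ 1.8694

1.8694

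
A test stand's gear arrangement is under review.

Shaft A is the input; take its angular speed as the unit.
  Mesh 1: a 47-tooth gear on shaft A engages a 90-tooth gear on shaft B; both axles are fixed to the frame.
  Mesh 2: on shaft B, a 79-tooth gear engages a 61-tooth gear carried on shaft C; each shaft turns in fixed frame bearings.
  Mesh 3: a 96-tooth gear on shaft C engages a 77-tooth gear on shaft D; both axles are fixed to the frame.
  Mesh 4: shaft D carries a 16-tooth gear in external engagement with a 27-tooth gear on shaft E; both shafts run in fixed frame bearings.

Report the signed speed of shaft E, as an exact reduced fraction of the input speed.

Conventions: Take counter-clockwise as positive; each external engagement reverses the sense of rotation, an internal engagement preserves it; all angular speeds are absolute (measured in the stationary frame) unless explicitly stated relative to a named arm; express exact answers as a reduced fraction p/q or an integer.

4-mesh fixed-axis compound train (all bearings frame-fixed)
mesh 1 [47T→90T]: |ω|/ω_in = 1×47/90 = 47/90, sense flips to −
mesh 2 [79T→61T]: |ω|/ω_in = (47/90)×79/61 = 3713/5490, sense flips to +
mesh 3 [96T→77T]: |ω|/ω_in = (3713/5490)×96/77 = 59408/70455, sense flips to −
mesh 4 [16T→27T]: |ω|/ω_in = (59408/70455)×16/27 = 950528/1902285, sense flips to +
signed output speed (× input speed) = 950528/1902285

950528/1902285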